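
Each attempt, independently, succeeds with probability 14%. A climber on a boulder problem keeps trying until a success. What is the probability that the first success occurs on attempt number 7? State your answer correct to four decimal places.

Geometric (trials to first success), p = 0.14.
P(Y = 7) = (1−p)^6 · p = 0.40457 · 0.14 = 0.056639

0.0566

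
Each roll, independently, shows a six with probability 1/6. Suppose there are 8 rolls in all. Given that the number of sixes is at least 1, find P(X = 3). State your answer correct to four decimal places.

0.1358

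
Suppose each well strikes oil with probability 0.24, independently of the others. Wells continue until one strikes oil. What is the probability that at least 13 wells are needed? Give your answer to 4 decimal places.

0.0371

Y = number of wells to the first success; geometric, p = 0.24.
P(Y > 12) = P(first 12 all fail) = (1−p)^12 = 0.037133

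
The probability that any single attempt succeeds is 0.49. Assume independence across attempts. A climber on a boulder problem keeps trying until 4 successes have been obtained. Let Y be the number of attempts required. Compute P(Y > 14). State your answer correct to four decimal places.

0.0339

Needing more than 14 attempts ⇔ fewer than 4 successes in the first 14. With X ~ Binomial(14, 0.49), P(Y > 14) = P(X ≤ 3).
  k=0: C(14,0)·0.49^0·0.51^14 = 0.000081
  k=1: C(14,1)·0.49^1·0.51^13 = 0.001083
  k=2: C(14,2)·0.49^2·0.51^12 = 0.006765
  k=3: C(14,3)·0.49^3·0.51^11 = 0.025999
P(X ≤ 3) = 0.033928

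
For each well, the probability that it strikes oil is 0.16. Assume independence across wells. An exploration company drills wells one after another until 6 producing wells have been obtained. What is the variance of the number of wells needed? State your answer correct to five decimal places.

Y = total wells until the sixth success; negative binomial with r=6, p=0.16.
Var(Y) = r(1−p)/p² = 6·0.84 / 0.16² = 196.8750000

196.87500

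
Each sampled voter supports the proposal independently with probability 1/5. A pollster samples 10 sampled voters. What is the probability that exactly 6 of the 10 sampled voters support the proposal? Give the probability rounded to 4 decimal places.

0.0055

X ~ Binomial(n=10, p=0.20).
P(X=6) = C(10,6) · p^6 · (1−p)^4
= 210 · 6.4e-05 · 0.4096 = 0.005505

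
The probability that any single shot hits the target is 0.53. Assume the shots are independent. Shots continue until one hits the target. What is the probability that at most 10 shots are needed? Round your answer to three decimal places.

Y = number of shots to the first success; geometric, p = 0.53.
P(Y ≤ 10) = 1 − (1−p)^10 = 1 − 0.00053 = 0.99947

0.999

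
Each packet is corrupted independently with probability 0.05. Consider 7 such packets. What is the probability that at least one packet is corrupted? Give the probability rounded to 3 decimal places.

P(at least one) = 1 − P(none) = 1 − (1 − 0.05)^7
= 1 − 0.69834 = 0.30166

0.302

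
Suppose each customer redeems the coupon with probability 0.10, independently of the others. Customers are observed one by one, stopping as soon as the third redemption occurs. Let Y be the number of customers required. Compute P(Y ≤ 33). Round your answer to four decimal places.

Finishing within 33 customers ⇔ at least 3 successes in the first 33. With X ~ Binomial(33, 0.10), P(Y ≤ 33) = 1 − P(X ≤ 2).
  k=0: C(33,0)·0.10^0·0.90^33 = 0.030903
  k=1: C(33,1)·0.10^1·0.90^32 = 0.113312
  k=2: C(33,2)·0.10^2·0.90^31 = 0.201443
1 − 0.345658 = 0.654342

0.6543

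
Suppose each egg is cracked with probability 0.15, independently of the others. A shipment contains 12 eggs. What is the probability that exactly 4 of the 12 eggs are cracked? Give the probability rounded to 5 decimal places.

X ~ Binomial(n=12, p=0.15).
P(X=4) = C(12,4) · p^4 · (1−p)^8
= 495 · 0.00050625 · 0.27249 = 0.0682844

0.06828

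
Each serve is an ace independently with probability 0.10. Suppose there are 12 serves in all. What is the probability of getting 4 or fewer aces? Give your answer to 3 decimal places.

0.996

X ~ Binomial(12, 0.10); P(X ≤ 4) = Σ C(12,k) p^k (1−p)^(12−k) over k:
  k=0: C(12,0)·0.10^0·0.90^12 = 0.28243
  k=1: C(12,1)·0.10^1·0.90^11 = 0.37657
  k=2: C(12,2)·0.10^2·0.90^10 = 0.23013
  k=3: C(12,3)·0.10^3·0.90^9 = 0.08523
  k=4: C(12,4)·0.10^4·0.90^8 = 0.02131
Total = 0.99567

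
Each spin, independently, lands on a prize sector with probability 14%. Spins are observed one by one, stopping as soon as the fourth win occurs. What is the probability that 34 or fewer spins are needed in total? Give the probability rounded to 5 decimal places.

0.72007

Finishing within 34 spins ⇔ at least 4 successes in the first 34. With X ~ Binomial(34, 0.14), P(Y ≤ 34) = 1 − P(X ≤ 3).
  k=0: C(34,0)·0.14^0·0.86^34 = 0.0059285
  k=1: C(34,1)·0.14^1·0.86^33 = 0.0328137
  k=2: C(34,2)·0.14^2·0.86^32 = 0.0881393
  k=3: C(34,3)·0.14^3·0.86^31 = 0.1530480
1 − 0.2799295 = 0.7200705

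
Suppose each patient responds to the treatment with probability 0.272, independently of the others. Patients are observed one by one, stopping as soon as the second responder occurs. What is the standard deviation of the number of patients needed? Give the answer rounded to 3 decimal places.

4.436

Y = total patients until the second success; negative binomial with r=2, p=0.272.
SD(Y) = √[r(1−p)/p²] = √(19.67993) = 4.43621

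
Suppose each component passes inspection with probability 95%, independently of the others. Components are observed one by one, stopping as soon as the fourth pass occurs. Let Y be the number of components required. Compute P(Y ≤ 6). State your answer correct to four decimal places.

Finishing within 6 components ⇔ at least 4 successes in the first 6. With X ~ Binomial(6, 0.95), P(Y ≤ 6) = 1 − P(X ≤ 3).
  k=0: C(6,0)·0.95^0·0.05^6 = 0.000000
  k=1: C(6,1)·0.95^1·0.05^5 = 0.000002
  k=2: C(6,2)·0.95^2·0.05^4 = 0.000085
  k=3: C(6,3)·0.95^3·0.05^3 = 0.002143
1 − 0.002230 = 0.997770

0.9978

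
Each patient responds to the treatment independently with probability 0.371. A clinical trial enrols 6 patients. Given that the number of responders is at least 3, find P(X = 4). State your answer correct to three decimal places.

X ~ Binomial(6, 0.371). Want P(X=4 | X≥3) = P(X=4) / P(X≥3).
P(X=4) = C(6,4)·0.371^4·0.629^2 = 0.11243
P(X≥3) = 1 − 0.06193 − 0.21917 − 0.32318 = 0.39572
Ratio = 0.11243 / 0.39572 = 0.28412

0.284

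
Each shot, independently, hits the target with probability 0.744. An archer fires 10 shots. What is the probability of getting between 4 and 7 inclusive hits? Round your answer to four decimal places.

X ~ Binomial(10, 0.744); P(4 ≤ X ≤ 7) = Σ C(10,k) p^k (1−p)^(10−k) over k:
  k=4: C(10,4)·0.744^4·0.256^6 = 0.018111
  k=5: C(10,5)·0.744^5·0.256^5 = 0.063163
  k=6: C(10,6)·0.744^6·0.256^4 = 0.152974
  k=7: C(10,7)·0.744^7·0.256^3 = 0.254046
Total = 0.488294

0.4883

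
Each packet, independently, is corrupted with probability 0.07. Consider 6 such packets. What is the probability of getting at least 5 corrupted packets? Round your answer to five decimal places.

0.00001

X ~ Binomial(6, 0.07); P(X ≥ 5) = Σ C(6,k) p^k (1−p)^(6−k) over k:
  k=5: C(6,5)·0.07^5·0.93^1 = 0.0000094
  k=6: C(6,6)·0.07^6·0.93^0 = 0.0000001
Total = 0.0000095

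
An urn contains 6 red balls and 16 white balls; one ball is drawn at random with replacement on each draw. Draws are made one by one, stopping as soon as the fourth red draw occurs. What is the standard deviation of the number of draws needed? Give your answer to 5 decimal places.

6.25389

Y = total draws until the fourth success; negative binomial with r=4, p=0.272727.
SD(Y) = √[r(1−p)/p²] = √(39.1111111) = 6.2538877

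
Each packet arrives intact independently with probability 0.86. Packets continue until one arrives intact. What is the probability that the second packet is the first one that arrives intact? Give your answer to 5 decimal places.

Geometric (trials to first success), p = 0.86.
P(Y = 2) = (1−p)^1 · p = 0.14 · 0.86 = 0.1204000

0.12040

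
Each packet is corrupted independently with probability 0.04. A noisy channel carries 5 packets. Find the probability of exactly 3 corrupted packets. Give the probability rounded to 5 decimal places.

X ~ Binomial(n=5, p=0.04).
P(X=3) = C(5,3) · p^3 · (1−p)^2
= 10 · 6.4e-05 · 0.9216 = 0.0005898

0.00059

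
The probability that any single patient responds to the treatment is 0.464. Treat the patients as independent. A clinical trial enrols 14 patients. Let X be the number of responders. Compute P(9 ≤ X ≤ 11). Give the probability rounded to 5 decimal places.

X ~ Binomial(14, 0.464); P(9 ≤ X ≤ 11) = Σ C(14,k) p^k (1−p)^(14−k) over k:
  k=9: C(14,9)·0.464^9·0.536^5 = 0.0882978
  k=10: C(14,10)·0.464^10·0.536^4 = 0.0382184
  k=11: C(14,11)·0.464^11·0.536^3 = 0.0120308
Total = 0.1385470

0.13855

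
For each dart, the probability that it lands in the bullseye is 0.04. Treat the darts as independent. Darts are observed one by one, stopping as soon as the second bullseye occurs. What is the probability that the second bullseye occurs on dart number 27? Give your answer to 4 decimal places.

0.0150

Y = trial on which the second success occurs; negative binomial, r=2, p=0.04.
P(Y=27) = C(26,1) · p^2 · (1−p)^25
= 26 · 0.0016 · 0.3604 = 0.014993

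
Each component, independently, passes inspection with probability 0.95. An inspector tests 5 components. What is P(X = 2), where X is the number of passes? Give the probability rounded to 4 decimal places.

X ~ Binomial(n=5, p=0.95).
P(X=2) = C(5,2) · p^2 · (1−p)^3
= 10 · 0.9025 · 0.000125 = 0.001128

0.0011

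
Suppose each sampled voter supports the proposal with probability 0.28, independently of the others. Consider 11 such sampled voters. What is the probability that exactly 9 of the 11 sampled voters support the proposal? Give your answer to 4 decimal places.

0.0003

X ~ Binomial(n=11, p=0.28).
P(X=9) = C(11,9) · p^9 · (1−p)^2
= 55 · 1.0578e-05 · 0.5184 = 0.000302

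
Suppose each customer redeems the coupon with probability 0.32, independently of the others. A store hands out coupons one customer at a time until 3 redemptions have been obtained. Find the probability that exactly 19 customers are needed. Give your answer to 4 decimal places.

Y = trial on which the third success occurs; negative binomial, r=3, p=0.32.
P(Y=19) = C(18,2) · p^3 · (1−p)^16
= 153 · 0.032768 · 0.00209 = 0.010478

0.0105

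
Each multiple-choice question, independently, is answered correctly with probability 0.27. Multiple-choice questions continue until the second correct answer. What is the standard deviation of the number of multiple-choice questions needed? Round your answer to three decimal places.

4.475

Y = total multiple-choice questions until the second success; negative binomial with r=2, p=0.27.
SD(Y) = √[r(1−p)/p²] = √(20.02743) = 4.47520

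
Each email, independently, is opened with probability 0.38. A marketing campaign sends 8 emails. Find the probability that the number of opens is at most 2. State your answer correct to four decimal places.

0.3585

X ~ Binomial(8, 0.38); P(X ≤ 2) = Σ C(8,k) p^k (1−p)^(8−k) over k:
  k=0: C(8,0)·0.38^0·0.62^8 = 0.021834
  k=1: C(8,1)·0.38^1·0.62^7 = 0.107057
  k=2: C(8,2)·0.38^2·0.62^6 = 0.229655
Total = 0.358546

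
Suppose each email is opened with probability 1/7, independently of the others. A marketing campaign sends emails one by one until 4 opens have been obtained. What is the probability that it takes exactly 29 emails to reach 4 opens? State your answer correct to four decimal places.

Y = trial on which the fourth success occurs; negative binomial, r=4, p=0.142857.
P(Y=29) = C(28,3) · p^4 · (1−p)^25
= 3276 · 0.00041649 · 0.0212 = 0.028926

0.0289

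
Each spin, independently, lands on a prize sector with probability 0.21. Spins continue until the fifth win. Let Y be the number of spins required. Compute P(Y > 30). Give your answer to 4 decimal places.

Needing more than 30 spins ⇔ fewer than 5 successes in the first 30. With X ~ Binomial(30, 0.21), P(Y > 30) = P(X ≤ 4).
  k=0: C(30,0)·0.21^0·0.79^30 = 0.000849
  k=1: C(30,1)·0.21^1·0.79^29 = 0.006769
  k=2: C(30,2)·0.21^2·0.79^28 = 0.026091
  k=3: C(30,3)·0.21^3·0.79^27 = 0.064731
  k=4: C(30,4)·0.21^4·0.79^26 = 0.116148
P(X ≤ 4) = 0.214588

0.2146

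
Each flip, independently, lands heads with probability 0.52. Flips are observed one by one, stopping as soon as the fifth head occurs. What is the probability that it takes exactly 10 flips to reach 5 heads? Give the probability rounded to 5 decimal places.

0.12207

Y = trial on which the fifth success occurs; negative binomial, r=5, p=0.52.
P(Y=10) = C(9,4) · p^5 · (1−p)^5
= 126 · 0.03802 · 0.02548 = 0.1220656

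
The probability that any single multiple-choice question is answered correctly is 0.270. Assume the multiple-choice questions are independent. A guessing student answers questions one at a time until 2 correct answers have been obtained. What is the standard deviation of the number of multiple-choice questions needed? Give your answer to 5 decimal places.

Y = total multiple-choice questions until the second success; negative binomial with r=2, p=0.27.
SD(Y) = √[r(1−p)/p²] = √(20.0274348) = 4.4752022

4.47520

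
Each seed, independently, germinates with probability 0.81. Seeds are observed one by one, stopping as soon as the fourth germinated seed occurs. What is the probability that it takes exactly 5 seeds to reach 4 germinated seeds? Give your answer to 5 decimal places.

0.32716

Y = trial on which the fourth success occurs; negative binomial, r=4, p=0.81.
P(Y=5) = C(4,3) · p^4 · (1−p)^1
= 4 · 0.43047 · 0.19 = 0.3271551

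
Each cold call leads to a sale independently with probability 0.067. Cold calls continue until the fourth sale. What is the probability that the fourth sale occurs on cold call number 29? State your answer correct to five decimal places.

0.01166

Y = trial on which the fourth success occurs; negative binomial, r=4, p=0.067.
P(Y=29) = C(28,3) · p^4 · (1−p)^25
= 3276 · 2.0151e-05 · 0.17662 = 0.0116596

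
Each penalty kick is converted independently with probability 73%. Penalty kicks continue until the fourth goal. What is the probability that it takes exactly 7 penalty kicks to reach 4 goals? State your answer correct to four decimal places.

0.1118

Y = trial on which the fourth success occurs; negative binomial, r=4, p=0.73.
P(Y=7) = C(6,3) · p^4 · (1−p)^3
= 20 · 0.28398 · 0.019683 = 0.111793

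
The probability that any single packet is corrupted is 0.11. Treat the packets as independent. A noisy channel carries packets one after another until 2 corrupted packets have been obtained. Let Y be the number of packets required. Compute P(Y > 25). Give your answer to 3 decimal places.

0.222

Needing more than 25 packets ⇔ fewer than 2 successes in the first 25. With X ~ Binomial(25, 0.11), P(Y > 25) = P(X ≤ 1).
  k=0: C(25,0)·0.11^0·0.89^25 = 0.05429
  k=1: C(25,1)·0.11^1·0.89^24 = 0.16776
P(X ≤ 1) = 0.22206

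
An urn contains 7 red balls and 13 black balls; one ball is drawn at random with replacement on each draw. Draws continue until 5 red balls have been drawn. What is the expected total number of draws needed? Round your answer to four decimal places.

Y = total draws until the fifth success; negative binomial with r=5, p=0.35.
E[Y] = r / p = 5 / 0.35 = 14.285714

14.2857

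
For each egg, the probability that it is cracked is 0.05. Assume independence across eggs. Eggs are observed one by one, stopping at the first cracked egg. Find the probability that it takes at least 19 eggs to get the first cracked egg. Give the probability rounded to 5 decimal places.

Y = number of eggs to the first success; geometric, p = 0.05.
P(Y > 18) = P(first 18 all fail) = (1−p)^18 = 0.3972143

0.39721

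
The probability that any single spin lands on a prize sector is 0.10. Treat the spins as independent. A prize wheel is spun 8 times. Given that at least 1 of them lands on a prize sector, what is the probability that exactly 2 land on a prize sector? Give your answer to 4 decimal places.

0.2613

X ~ Binomial(8, 0.10). Want P(X=2 | X≥1) = P(X=2) / P(X≥1).
P(X=2) = C(8,2)·0.10^2·0.90^6 = 0.148803
P(X≥1) = 1 − 0.430467 = 0.569533
Ratio = 0.148803 / 0.569533 = 0.261273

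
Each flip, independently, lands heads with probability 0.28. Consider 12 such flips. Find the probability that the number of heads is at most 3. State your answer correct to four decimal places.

0.5548

X ~ Binomial(12, 0.28); P(X ≤ 3) = Σ C(12,k) p^k (1−p)^(12−k) over k:
  k=0: C(12,0)·0.28^0·0.72^12 = 0.019408
  k=1: C(12,1)·0.28^1·0.72^11 = 0.090573
  k=2: C(12,2)·0.28^2·0.72^10 = 0.193725
  k=3: C(12,3)·0.28^3·0.72^9 = 0.251125
Total = 0.554830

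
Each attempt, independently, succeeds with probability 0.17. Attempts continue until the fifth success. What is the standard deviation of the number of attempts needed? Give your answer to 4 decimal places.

Y = total attempts until the fifth success; negative binomial with r=5, p=0.17.
SD(Y) = √[r(1−p)/p²] = √(143.598616) = 11.983264

11.9833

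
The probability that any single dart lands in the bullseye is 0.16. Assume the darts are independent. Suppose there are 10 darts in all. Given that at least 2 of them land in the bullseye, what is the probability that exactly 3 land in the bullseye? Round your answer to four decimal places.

0.2948

X ~ Binomial(10, 0.16). Want P(X=3 | X≥2) = P(X=3) / P(X≥2).
P(X=3) = C(10,3)·0.16^3·0.84^7 = 0.145043
P(X≥2) = 1 − 0.174901 − 0.333145 = 0.491954
Ratio = 0.145043 / 0.491954 = 0.294830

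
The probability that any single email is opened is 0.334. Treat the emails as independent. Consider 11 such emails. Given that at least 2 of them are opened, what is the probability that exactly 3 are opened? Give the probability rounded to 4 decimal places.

0.2571

X ~ Binomial(11, 0.334). Want P(X=3 | X≥2) = P(X=3) / P(X≥2).
P(X=3) = C(11,3)·0.334^3·0.666^8 = 0.237967
P(X≥2) = 1 − 0.011434 − 0.063079 = 0.925487
Ratio = 0.237967 / 0.925487 = 0.257127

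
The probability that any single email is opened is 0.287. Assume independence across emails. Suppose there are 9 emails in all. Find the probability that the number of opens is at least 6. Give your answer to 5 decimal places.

X ~ Binomial(9, 0.287); P(X ≥ 6) = Σ C(9,k) p^k (1−p)^(9−k) over k:
  k=6: C(9,6)·0.287^6·0.713^3 = 0.0170153
  k=7: C(9,7)·0.287^7·0.713^2 = 0.0029353
  k=8: C(9,8)·0.287^8·0.713^1 = 0.0002954
  k=9: C(9,9)·0.287^9·0.713^0 = 0.0000132
Total = 0.0202592

0.02026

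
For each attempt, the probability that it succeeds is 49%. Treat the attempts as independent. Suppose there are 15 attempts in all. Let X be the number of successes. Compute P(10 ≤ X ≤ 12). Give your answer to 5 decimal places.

0.13034

X ~ Binomial(15, 0.49); P(10 ≤ X ≤ 12) = Σ C(15,k) p^k (1−p)^(15−k) over k:
  k=10: C(15,10)·0.49^10·0.51^5 = 0.0826736
  k=11: C(15,11)·0.49^11·0.51^4 = 0.0361052
  k=12: C(15,12)·0.49^12·0.51^3 = 0.0115631
Total = 0.1303420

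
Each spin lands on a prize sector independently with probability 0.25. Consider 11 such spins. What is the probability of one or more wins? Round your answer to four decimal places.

P(at least one) = 1 − P(none) = 1 − (1 − 0.25)^11
= 1 − 0.042235 = 0.957765

0.9578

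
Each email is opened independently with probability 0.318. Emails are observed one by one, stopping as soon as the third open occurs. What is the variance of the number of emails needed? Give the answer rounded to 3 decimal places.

20.233

Y = total emails until the third success; negative binomial with r=3, p=0.318.
Var(Y) = r(1−p)/p² = 3·0.682 / 0.318² = 20.23259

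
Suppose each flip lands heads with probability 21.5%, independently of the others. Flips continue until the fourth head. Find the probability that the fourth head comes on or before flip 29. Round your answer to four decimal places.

0.8977

Finishing within 29 flips ⇔ at least 4 successes in the first 29. With X ~ Binomial(29, 0.215), P(Y ≤ 29) = 1 − P(X ≤ 3).
  k=0: C(29,0)·0.215^0·0.785^29 = 0.000894
  k=1: C(29,1)·0.215^1·0.785^28 = 0.007099
  k=2: C(29,2)·0.215^2·0.785^27 = 0.027220
  k=3: C(29,3)·0.215^3·0.785^26 = 0.067096
1 − 0.102308 = 0.897692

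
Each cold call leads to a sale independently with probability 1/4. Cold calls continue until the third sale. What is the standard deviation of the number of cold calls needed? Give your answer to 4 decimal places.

6.0000

Y = total cold calls until the third success; negative binomial with r=3, p=0.25.
SD(Y) = √[r(1−p)/p²] = √(36.000000) = 6.000000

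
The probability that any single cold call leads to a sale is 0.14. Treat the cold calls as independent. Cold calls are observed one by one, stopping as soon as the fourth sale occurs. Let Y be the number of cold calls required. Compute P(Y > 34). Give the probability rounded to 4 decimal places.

Needing more than 34 cold calls ⇔ fewer than 4 successes in the first 34. With X ~ Binomial(34, 0.14), P(Y > 34) = P(X ≤ 3).
  k=0: C(34,0)·0.14^0·0.86^34 = 0.005929
  k=1: C(34,1)·0.14^1·0.86^33 = 0.032814
  k=2: C(34,2)·0.14^2·0.86^32 = 0.088139
  k=3: C(34,3)·0.14^3·0.86^31 = 0.153048
P(X ≤ 3) = 0.279930

0.2799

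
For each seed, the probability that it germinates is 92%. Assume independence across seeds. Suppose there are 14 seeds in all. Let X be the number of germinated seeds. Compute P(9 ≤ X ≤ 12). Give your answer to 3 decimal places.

X ~ Binomial(14, 0.92); P(9 ≤ X ≤ 12) = Σ C(14,k) p^k (1−p)^(14−k) over k:
  k=9: C(14,9)·0.92^9·0.08^5 = 0.00310
  k=10: C(14,10)·0.92^10·0.08^4 = 0.01781
  k=11: C(14,11)·0.92^11·0.08^3 = 0.07448
  k=12: C(14,12)·0.92^12·0.08^2 = 0.21413
Total = 0.30952

0.310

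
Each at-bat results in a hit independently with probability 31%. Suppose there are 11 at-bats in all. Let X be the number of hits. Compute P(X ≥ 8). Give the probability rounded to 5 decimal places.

X ~ Binomial(11, 0.31); P(X ≥ 8) = Σ C(11,k) p^k (1−p)^(11−k) over k:
  k=8: C(11,8)·0.31^8·0.69^3 = 0.0046230
  k=9: C(11,9)·0.31^9·0.69^2 = 0.0006923
  k=10: C(11,10)·0.31^10·0.69^1 = 0.0000622
  k=11: C(11,11)·0.31^11·0.69^0 = 0.0000025
Total = 0.0053801

0.00538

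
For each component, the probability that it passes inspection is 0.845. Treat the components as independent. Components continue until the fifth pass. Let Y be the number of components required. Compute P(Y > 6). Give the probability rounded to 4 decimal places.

Needing more than 6 components ⇔ fewer than 5 successes in the first 6. With X ~ Binomial(6, 0.845), P(Y > 6) = P(X ≤ 4).
  k=0: C(6,0)·0.845^0·0.155^6 = 0.000014
  k=1: C(6,1)·0.845^1·0.155^5 = 0.000454
  k=2: C(6,2)·0.845^2·0.155^4 = 0.006182
  k=3: C(6,3)·0.845^3·0.155^3 = 0.044936
  k=4: C(6,4)·0.845^4·0.155^2 = 0.183731
P(X ≤ 4) = 0.235316

0.2353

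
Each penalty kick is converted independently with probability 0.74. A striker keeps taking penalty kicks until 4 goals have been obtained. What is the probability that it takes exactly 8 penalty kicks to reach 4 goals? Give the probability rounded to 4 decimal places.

Y = trial on which the fourth success occurs; negative binomial, r=4, p=0.74.
P(Y=8) = C(7,3) · p^4 · (1−p)^4
= 35 · 0.29987 · 0.0045698 = 0.047961

0.0480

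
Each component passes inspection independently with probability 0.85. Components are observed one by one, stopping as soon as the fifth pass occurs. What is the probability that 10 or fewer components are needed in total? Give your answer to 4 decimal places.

0.9986

Finishing within 10 components ⇔ at least 5 successes in the first 10. With X ~ Binomial(10, 0.85), P(Y ≤ 10) = 1 − P(X ≤ 4).
  k=0: C(10,0)·0.85^0·0.15^10 = 0.000000
  k=1: C(10,1)·0.85^1·0.15^9 = 0.000000
  k=2: C(10,2)·0.85^2·0.15^8 = 0.000008
  k=3: C(10,3)·0.85^3·0.15^7 = 0.000126
  k=4: C(10,4)·0.85^4·0.15^6 = 0.001249
1 − 0.001383 = 0.998617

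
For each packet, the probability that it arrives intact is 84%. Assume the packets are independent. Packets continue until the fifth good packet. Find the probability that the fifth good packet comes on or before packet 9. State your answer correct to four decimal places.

0.9925

Finishing within 9 packets ⇔ at least 5 successes in the first 9. With X ~ Binomial(9, 0.84), P(Y ≤ 9) = 1 − P(X ≤ 4).
  k=0: C(9,0)·0.84^0·0.16^9 = 0.000000
  k=1: C(9,1)·0.84^1·0.16^8 = 0.000003
  k=2: C(9,2)·0.84^2·0.16^7 = 0.000068
  k=3: C(9,3)·0.84^3·0.16^6 = 0.000835
  k=4: C(9,4)·0.84^4·0.16^5 = 0.006578
1 − 0.007485 = 0.992515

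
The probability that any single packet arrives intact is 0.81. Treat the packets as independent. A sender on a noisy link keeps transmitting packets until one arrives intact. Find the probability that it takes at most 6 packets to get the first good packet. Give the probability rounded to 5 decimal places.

Y = number of packets to the first success; geometric, p = 0.81.
P(Y ≤ 6) = 1 − (1−p)^6 = 1 − 0.0000470 = 0.9999530

0.99995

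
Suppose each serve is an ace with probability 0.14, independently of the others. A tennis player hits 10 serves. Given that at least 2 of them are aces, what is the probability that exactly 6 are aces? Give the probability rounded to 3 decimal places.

X ~ Binomial(10, 0.14). Want P(X=6 | X≥2) = P(X=6) / P(X≥2).
P(X=6) = C(10,6)·0.14^6·0.86^4 = 0.00086
P(X≥2) = 1 − 0.22130 − 0.36026 = 0.41844
Ratio = 0.00086 / 0.41844 = 0.00207

0.002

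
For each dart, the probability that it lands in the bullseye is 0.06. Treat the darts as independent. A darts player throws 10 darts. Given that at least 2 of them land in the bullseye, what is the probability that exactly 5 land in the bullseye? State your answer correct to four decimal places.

0.0012

X ~ Binomial(10, 0.06). Want P(X=5 | X≥2) = P(X=5) / P(X≥2).
P(X=5) = C(10,5)·0.06^5·0.94^5 = 0.000144
P(X≥2) = 1 − 0.538615 − 0.343797 = 0.117588
Ratio = 0.000144 / 0.117588 = 0.001223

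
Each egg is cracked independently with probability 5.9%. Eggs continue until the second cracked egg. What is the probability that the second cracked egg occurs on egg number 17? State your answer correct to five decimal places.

0.02237

Y = trial on which the second success occurs; negative binomial, r=2, p=0.059.
P(Y=17) = C(16,1) · p^2 · (1−p)^15
= 16 · 0.003481 · 0.40165 = 0.0223701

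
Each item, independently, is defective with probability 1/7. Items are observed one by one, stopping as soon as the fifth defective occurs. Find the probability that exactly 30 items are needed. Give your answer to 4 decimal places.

Y = trial on which the fifth success occurs; negative binomial, r=5, p=0.142857.
P(Y=30) = C(29,4) · p^5 · (1−p)^25
= 23751 · 5.9499e-05 · 0.0212 = 0.029959

0.0300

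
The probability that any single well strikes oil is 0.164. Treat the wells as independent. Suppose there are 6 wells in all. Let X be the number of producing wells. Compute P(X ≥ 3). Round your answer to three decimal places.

0.060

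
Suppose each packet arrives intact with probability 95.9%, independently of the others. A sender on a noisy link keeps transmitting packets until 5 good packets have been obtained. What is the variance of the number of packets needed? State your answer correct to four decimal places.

Y = total packets until the fifth success; negative binomial with r=5, p=0.959.
Var(Y) = r(1−p)/p² = 5·0.041 / 0.959² = 0.222903

0.2229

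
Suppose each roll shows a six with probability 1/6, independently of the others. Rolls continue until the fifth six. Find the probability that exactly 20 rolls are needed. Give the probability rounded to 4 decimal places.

0.0324

Y = trial on which the fifth success occurs; negative binomial, r=5, p=0.166667.
P(Y=20) = C(19,4) · p^5 · (1−p)^15
= 3876 · 0.0001286 · 0.064905 = 0.032353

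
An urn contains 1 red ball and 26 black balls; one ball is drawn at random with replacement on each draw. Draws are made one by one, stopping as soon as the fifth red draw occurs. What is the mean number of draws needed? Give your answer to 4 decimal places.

Y = total draws until the fifth success; negative binomial with r=5, p=0.037037.
E[Y] = r / p = 5 / 0.037037 = 135.000000

135.0000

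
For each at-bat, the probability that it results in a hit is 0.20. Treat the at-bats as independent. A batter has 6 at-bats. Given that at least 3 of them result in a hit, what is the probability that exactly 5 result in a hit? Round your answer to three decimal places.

X ~ Binomial(6, 0.20). Want P(X=5 | X≥3) = P(X=5) / P(X≥3).
P(X=5) = C(6,5)·0.20^5·0.80^1 = 0.00154
P(X≥3) = 1 − 0.26214 − 0.39322 − 0.24576 = 0.09888
Ratio = 0.00154 / 0.09888 = 0.01553

0.016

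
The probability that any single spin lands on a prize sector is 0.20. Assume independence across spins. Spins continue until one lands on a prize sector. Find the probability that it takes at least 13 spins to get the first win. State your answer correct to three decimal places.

Y = number of spins to the first success; geometric, p = 0.20.
P(Y > 12) = P(first 12 all fail) = (1−p)^12 = 0.06872

0.069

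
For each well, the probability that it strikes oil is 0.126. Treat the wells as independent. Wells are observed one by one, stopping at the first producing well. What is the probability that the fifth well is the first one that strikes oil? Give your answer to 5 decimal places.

Geometric (trials to first success), p = 0.126.
P(Y = 5) = (1−p)^4 · p = 0.58351 · 0.126 = 0.0735218

0.07352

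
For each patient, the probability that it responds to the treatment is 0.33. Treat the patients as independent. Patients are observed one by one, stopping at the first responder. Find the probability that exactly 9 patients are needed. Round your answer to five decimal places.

0.01340

Geometric (trials to first success), p = 0.33.
P(Y = 9) = (1−p)^8 · p = 0.040607 · 0.33 = 0.0134002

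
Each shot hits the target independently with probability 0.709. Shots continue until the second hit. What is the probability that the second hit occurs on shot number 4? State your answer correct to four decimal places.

Y = trial on which the second success occurs; negative binomial, r=2, p=0.709.
P(Y=4) = C(3,1) · p^2 · (1−p)^2
= 3 · 0.50268 · 0.084681 = 0.127703

0.1277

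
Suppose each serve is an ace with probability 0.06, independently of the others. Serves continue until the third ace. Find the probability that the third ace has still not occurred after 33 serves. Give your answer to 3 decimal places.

0.682

Needing more than 33 serves ⇔ fewer than 3 successes in the first 33. With X ~ Binomial(33, 0.06), P(Y > 33) = P(X ≤ 2).
  k=0: C(33,0)·0.06^0·0.94^33 = 0.12978
  k=1: C(33,1)·0.06^1·0.94^32 = 0.27337
  k=2: C(33,2)·0.06^2·0.94^31 = 0.27919
P(X ≤ 2) = 0.68235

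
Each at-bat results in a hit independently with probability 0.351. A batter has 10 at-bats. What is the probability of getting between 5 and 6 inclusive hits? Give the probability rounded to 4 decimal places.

0.2243

X ~ Binomial(10, 0.351); P(5 ≤ X ≤ 6) = Σ C(10,k) p^k (1−p)^(10−k) over k:
  k=5: C(10,5)·0.351^5·0.649^5 = 0.154582
  k=6: C(10,6)·0.351^6·0.649^4 = 0.069669
Total = 0.224251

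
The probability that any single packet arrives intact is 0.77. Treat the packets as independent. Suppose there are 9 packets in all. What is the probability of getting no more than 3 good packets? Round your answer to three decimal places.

0.006

X ~ Binomial(9, 0.77); P(X ≤ 3) = Σ C(9,k) p^k (1−p)^(9−k) over k:
  k=0: C(9,0)·0.77^0·0.23^9 = 0.00000
  k=1: C(9,1)·0.77^1·0.23^8 = 0.00005
  k=2: C(9,2)·0.77^2·0.23^7 = 0.00073
  k=3: C(9,3)·0.77^3·0.23^6 = 0.00568
Total = 0.00646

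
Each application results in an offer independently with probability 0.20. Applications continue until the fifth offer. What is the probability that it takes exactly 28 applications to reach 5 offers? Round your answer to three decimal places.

0.033

Y = trial on which the fifth success occurs; negative binomial, r=5, p=0.20.
P(Y=28) = C(27,4) · p^5 · (1−p)^23
= 17550 · 0.00032 · 0.005903 = 0.03315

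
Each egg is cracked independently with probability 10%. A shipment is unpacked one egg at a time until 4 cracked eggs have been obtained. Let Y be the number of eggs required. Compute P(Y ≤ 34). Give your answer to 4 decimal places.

Finishing within 34 eggs ⇔ at least 4 successes in the first 34. With X ~ Binomial(34, 0.10), P(Y ≤ 34) = 1 − P(X ≤ 3).
  k=0: C(34,0)·0.10^0·0.90^34 = 0.027813
  k=1: C(34,1)·0.10^1·0.90^33 = 0.105071
  k=2: C(34,2)·0.10^2·0.90^32 = 0.192630
  k=3: C(34,3)·0.10^3·0.90^31 = 0.228302
1 − 0.553815 = 0.446185

0.4462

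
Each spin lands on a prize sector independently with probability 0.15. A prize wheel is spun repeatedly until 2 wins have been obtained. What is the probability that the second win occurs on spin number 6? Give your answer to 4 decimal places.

Y = trial on which the second success occurs; negative binomial, r=2, p=0.15.
P(Y=6) = C(5,1) · p^2 · (1−p)^4
= 5 · 0.0225 · 0.52201 = 0.058726

0.0587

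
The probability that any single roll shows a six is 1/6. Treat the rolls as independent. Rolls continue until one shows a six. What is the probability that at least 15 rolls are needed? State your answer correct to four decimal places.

0.0779

Y = number of rolls to the first success; geometric, p = 0.166667.
P(Y > 14) = P(first 14 all fail) = (1−p)^14 = 0.077887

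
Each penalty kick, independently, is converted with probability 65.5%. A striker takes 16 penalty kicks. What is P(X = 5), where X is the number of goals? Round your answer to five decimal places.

0.00434

X ~ Binomial(n=16, p=0.655).
P(X=5) = C(16,5) · p^5 · (1−p)^11
= 4368 · 0.12056 · 8.2416e-06 = 0.0043401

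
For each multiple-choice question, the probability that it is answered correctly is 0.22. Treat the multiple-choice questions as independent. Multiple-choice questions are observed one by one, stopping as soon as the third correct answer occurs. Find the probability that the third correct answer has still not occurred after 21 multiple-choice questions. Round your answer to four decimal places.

0.1281

Needing more than 21 multiple-choice questions ⇔ fewer than 3 successes in the first 21. With X ~ Binomial(21, 0.22), P(Y > 21) = P(X ≤ 2).
  k=0: C(21,0)·0.22^0·0.78^21 = 0.005420
  k=1: C(21,1)·0.22^1·0.78^20 = 0.032102
  k=2: C(21,2)·0.22^2·0.78^19 = 0.090545
P(X ≤ 2) = 0.128066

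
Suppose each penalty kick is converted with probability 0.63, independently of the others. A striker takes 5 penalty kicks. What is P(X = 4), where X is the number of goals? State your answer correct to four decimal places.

0.2914

X ~ Binomial(n=5, p=0.63).
P(X=4) = C(5,4) · p^4 · (1−p)^1
= 5 · 0.15753 · 0.37 = 0.291430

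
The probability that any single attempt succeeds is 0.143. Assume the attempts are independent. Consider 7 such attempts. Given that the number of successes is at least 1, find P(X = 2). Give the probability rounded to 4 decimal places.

0.3006

X ~ Binomial(7, 0.143). Want P(X=2 | X≥1) = P(X=2) / P(X≥1).
P(X=2) = C(7,2)·0.143^2·0.857^5 = 0.198516
P(X≥1) = 1 − 0.339520 = 0.660480
Ratio = 0.198516 / 0.660480 = 0.300563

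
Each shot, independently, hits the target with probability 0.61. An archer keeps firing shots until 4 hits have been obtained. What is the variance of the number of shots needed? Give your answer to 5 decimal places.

Y = total shots until the fourth success; negative binomial with r=4, p=0.61.
Var(Y) = r(1−p)/p² = 4·0.39 / 0.61² = 4.1924214

4.19242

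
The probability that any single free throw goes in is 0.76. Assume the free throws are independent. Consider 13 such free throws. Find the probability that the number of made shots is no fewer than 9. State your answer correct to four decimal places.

X ~ Binomial(13, 0.76); P(X ≥ 9) = Σ C(13,k) p^k (1−p)^(13−k) over k:
  k=9: C(13,9)·0.76^9·0.24^4 = 0.200666
  k=10: C(13,10)·0.76^10·0.24^3 = 0.254177
  k=11: C(13,11)·0.76^11·0.24^2 = 0.219516
  k=12: C(13,12)·0.76^12·0.24^1 = 0.115856
  k=13: C(13,13)·0.76^13·0.24^0 = 0.028221
Total = 0.818436

0.8184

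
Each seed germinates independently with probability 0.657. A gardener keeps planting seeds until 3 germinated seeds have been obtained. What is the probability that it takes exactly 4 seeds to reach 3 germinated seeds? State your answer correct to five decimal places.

Y = trial on which the third success occurs; negative binomial, r=3, p=0.657.
P(Y=4) = C(3,2) · p^3 · (1−p)^1
= 3 · 0.28359 · 0.343 = 0.2918176

0.29182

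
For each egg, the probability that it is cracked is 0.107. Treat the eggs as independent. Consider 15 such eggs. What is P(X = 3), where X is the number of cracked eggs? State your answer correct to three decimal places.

X ~ Binomial(n=15, p=0.107).
P(X=3) = C(15,3) · p^3 · (1−p)^12
= 455 · 0.001225 · 0.25717 = 0.14334

0.143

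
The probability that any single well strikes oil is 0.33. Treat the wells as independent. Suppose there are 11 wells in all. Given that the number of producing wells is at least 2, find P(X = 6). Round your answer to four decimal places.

0.0874

X ~ Binomial(11, 0.33). Want P(X=6 | X≥2) = P(X=6) / P(X≥2).
P(X=6) = C(11,6)·0.33^6·0.67^5 = 0.080556
P(X≥2) = 1 − 0.012213 − 0.066169 = 0.921618
Ratio = 0.080556 / 0.921618 = 0.087407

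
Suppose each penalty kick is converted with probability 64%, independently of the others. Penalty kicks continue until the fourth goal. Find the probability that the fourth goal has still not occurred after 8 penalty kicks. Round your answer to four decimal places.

Needing more than 8 penalty kicks ⇔ fewer than 4 successes in the first 8. With X ~ Binomial(8, 0.64), P(Y > 8) = P(X ≤ 3).
  k=0: C(8,0)·0.64^0·0.36^8 = 0.000282
  k=1: C(8,1)·0.64^1·0.36^7 = 0.004012
  k=2: C(8,2)·0.64^2·0.36^6 = 0.024965
  k=3: C(8,3)·0.64^3·0.36^5 = 0.088765
P(X ≤ 3) = 0.118024

0.1180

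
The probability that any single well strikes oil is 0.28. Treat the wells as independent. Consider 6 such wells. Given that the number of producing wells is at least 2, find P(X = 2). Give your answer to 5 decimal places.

0.59004

X ~ Binomial(6, 0.28). Want P(X=2 | X≥2) = P(X=2) / P(X≥2).
P(X=2) = C(6,2)·0.28^2·0.72^4 = 0.3160365
P(X≥2) = 1 − 0.1393141 − 0.3250662 = 0.5356198
Ratio = 0.3160365 / 0.5356198 = 0.5900390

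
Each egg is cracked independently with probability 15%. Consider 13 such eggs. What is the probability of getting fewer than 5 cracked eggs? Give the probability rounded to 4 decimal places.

0.9658

X ~ Binomial(13, 0.15); P(X ≤ 4) = Σ C(13,k) p^k (1−p)^(13−k) over k:
  k=0: C(13,0)·0.15^0·0.85^13 = 0.120905
  k=1: C(13,1)·0.15^1·0.85^12 = 0.277371
  k=2: C(13,2)·0.15^2·0.85^11 = 0.293687
  k=3: C(13,3)·0.15^3·0.85^10 = 0.190033
  k=4: C(13,4)·0.15^4·0.85^9 = 0.083838
Total = 0.965835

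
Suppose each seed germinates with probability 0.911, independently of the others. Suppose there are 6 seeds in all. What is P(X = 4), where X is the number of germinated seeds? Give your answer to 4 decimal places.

X ~ Binomial(n=6, p=0.911).
P(X=4) = C(6,4) · p^4 · (1−p)^2
= 15 · 0.68877 · 0.007921 = 0.081836

0.0818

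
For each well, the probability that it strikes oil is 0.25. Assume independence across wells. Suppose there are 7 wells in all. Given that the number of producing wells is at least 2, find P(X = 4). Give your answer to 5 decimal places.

0.10391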